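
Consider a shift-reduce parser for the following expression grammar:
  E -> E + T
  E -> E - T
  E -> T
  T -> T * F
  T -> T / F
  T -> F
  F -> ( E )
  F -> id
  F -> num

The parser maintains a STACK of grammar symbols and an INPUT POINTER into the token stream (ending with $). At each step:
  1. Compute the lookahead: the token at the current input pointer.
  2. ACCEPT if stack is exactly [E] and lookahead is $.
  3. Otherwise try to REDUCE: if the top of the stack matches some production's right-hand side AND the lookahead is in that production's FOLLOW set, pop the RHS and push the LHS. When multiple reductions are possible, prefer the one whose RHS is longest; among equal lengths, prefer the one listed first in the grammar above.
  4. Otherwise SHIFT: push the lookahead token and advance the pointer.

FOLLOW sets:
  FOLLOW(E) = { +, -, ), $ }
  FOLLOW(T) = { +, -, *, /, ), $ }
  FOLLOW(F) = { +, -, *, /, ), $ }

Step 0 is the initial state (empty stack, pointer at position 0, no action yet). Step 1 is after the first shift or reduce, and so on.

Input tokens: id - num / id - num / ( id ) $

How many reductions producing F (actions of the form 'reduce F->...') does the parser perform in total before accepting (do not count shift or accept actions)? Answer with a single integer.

Step 1: shift id. Stack=[id] ptr=1 lookahead=- remaining=[- num / id - num / ( id ) $]
Step 2: reduce F->id. Stack=[F] ptr=1 lookahead=- remaining=[- num / id - num / ( id ) $]
Step 3: reduce T->F. Stack=[T] ptr=1 lookahead=- remaining=[- num / id - num / ( id ) $]
Step 4: reduce E->T. Stack=[E] ptr=1 lookahead=- remaining=[- num / id - num / ( id ) $]
Step 5: shift -. Stack=[E -] ptr=2 lookahead=num remaining=[num / id - num / ( id ) $]
Step 6: shift num. Stack=[E - num] ptr=3 lookahead=/ remaining=[/ id - num / ( id ) $]
Step 7: reduce F->num. Stack=[E - F] ptr=3 lookahead=/ remaining=[/ id - num / ( id ) $]
Step 8: reduce T->F. Stack=[E - T] ptr=3 lookahead=/ remaining=[/ id - num / ( id ) $]
Step 9: shift /. Stack=[E - T /] ptr=4 lookahead=id remaining=[id - num / ( id ) $]
Step 10: shift id. Stack=[E - T / id] ptr=5 lookahead=- remaining=[- num / ( id ) $]
Step 11: reduce F->id. Stack=[E - T / F] ptr=5 lookahead=- remaining=[- num / ( id ) $]
Step 12: reduce T->T / F. Stack=[E - T] ptr=5 lookahead=- remaining=[- num / ( id ) $]
Step 13: reduce E->E - T. Stack=[E] ptr=5 lookahead=- remaining=[- num / ( id ) $]
Step 14: shift -. Stack=[E -] ptr=6 lookahead=num remaining=[num / ( id ) $]
Step 15: shift num. Stack=[E - num] ptr=7 lookahead=/ remaining=[/ ( id ) $]
Step 16: reduce F->num. Stack=[E - F] ptr=7 lookahead=/ remaining=[/ ( id ) $]
Step 17: reduce T->F. Stack=[E - T] ptr=7 lookahead=/ remaining=[/ ( id ) $]
Step 18: shift /. Stack=[E - T /] ptr=8 lookahead=( remaining=[( id ) $]
Step 19: shift (. Stack=[E - T / (] ptr=9 lookahead=id remaining=[id ) $]
Step 20: shift id. Stack=[E - T / ( id] ptr=10 lookahead=) remaining=[) $]
Step 21: reduce F->id. Stack=[E - T / ( F] ptr=10 lookahead=) remaining=[) $]
Step 22: reduce T->F. Stack=[E - T / ( T] ptr=10 lookahead=) remaining=[) $]
Step 23: reduce E->T. Stack=[E - T / ( E] ptr=10 lookahead=) remaining=[) $]
Step 24: shift ). Stack=[E - T / ( E )] ptr=11 lookahead=$ remaining=[$]
Step 25: reduce F->( E ). Stack=[E - T / F] ptr=11 lookahead=$ remaining=[$]
Step 26: reduce T->T / F. Stack=[E - T] ptr=11 lookahead=$ remaining=[$]
Step 27: reduce E->E - T. Stack=[E] ptr=11 lookahead=$ remaining=[$]
Step 28: accept. Stack=[E] ptr=11 lookahead=$ remaining=[$]

Answer: 6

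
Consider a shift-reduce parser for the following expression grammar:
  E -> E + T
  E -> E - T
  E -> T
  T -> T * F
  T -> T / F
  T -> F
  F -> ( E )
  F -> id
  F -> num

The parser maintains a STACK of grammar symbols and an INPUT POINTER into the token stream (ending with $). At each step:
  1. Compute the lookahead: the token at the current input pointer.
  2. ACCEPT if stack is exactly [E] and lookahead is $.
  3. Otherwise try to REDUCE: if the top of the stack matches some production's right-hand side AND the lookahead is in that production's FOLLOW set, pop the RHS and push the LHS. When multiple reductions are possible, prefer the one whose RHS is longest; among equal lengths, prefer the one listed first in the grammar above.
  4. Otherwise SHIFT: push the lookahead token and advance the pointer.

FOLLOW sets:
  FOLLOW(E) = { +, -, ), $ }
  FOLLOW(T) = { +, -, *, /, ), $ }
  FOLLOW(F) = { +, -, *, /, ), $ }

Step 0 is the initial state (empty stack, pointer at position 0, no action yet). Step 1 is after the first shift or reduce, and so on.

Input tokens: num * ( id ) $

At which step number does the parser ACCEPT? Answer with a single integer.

Step 1: shift num. Stack=[num] ptr=1 lookahead=* remaining=[* ( id ) $]
Step 2: reduce F->num. Stack=[F] ptr=1 lookahead=* remaining=[* ( id ) $]
Step 3: reduce T->F. Stack=[T] ptr=1 lookahead=* remaining=[* ( id ) $]
Step 4: shift *. Stack=[T *] ptr=2 lookahead=( remaining=[( id ) $]
Step 5: shift (. Stack=[T * (] ptr=3 lookahead=id remaining=[id ) $]
Step 6: shift id. Stack=[T * ( id] ptr=4 lookahead=) remaining=[) $]
Step 7: reduce F->id. Stack=[T * ( F] ptr=4 lookahead=) remaining=[) $]
Step 8: reduce T->F. Stack=[T * ( T] ptr=4 lookahead=) remaining=[) $]
Step 9: reduce E->T. Stack=[T * ( E] ptr=4 lookahead=) remaining=[) $]
Step 10: shift ). Stack=[T * ( E )] ptr=5 lookahead=$ remaining=[$]
Step 11: reduce F->( E ). Stack=[T * F] ptr=5 lookahead=$ remaining=[$]
Step 12: reduce T->T * F. Stack=[T] ptr=5 lookahead=$ remaining=[$]
Step 13: reduce E->T. Stack=[E] ptr=5 lookahead=$ remaining=[$]
Step 14: accept. Stack=[E] ptr=5 lookahead=$ remaining=[$]

Answer: 14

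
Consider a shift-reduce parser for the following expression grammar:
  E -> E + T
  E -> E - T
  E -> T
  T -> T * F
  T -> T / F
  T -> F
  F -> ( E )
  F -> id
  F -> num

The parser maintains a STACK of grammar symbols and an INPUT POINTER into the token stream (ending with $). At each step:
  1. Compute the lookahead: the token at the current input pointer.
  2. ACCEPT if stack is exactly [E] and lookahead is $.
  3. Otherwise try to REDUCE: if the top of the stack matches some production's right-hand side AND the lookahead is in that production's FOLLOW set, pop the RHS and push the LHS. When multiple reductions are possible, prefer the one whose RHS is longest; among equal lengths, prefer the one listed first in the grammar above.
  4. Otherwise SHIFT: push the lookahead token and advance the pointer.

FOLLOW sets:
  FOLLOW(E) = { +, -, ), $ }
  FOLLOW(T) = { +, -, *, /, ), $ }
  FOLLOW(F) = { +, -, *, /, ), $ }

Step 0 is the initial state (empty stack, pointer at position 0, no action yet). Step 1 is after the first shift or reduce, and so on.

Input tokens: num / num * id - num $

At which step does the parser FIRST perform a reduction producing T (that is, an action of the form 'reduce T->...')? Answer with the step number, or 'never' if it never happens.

Answer: 3

Derivation:
Step 1: shift num. Stack=[num] ptr=1 lookahead=/ remaining=[/ num * id - num $]
Step 2: reduce F->num. Stack=[F] ptr=1 lookahead=/ remaining=[/ num * id - num $]
Step 3: reduce T->F. Stack=[T] ptr=1 lookahead=/ remaining=[/ num * id - num $]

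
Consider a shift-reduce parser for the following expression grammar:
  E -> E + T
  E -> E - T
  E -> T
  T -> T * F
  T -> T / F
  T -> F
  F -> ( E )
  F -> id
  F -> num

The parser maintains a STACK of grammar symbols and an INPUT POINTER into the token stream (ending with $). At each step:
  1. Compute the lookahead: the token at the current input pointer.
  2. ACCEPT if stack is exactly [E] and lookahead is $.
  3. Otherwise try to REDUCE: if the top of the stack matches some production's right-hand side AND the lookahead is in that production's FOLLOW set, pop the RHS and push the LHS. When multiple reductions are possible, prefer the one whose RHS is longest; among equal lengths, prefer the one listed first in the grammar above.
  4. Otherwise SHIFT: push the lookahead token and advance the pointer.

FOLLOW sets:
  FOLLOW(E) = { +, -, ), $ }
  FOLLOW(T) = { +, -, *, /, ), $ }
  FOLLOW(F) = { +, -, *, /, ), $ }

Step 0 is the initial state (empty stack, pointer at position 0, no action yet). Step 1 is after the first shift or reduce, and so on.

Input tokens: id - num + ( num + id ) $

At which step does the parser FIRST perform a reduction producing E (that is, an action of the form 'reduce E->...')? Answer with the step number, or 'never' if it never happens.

Answer: 4

Derivation:
Step 1: shift id. Stack=[id] ptr=1 lookahead=- remaining=[- num + ( num + id ) $]
Step 2: reduce F->id. Stack=[F] ptr=1 lookahead=- remaining=[- num + ( num + id ) $]
Step 3: reduce T->F. Stack=[T] ptr=1 lookahead=- remaining=[- num + ( num + id ) $]
Step 4: reduce E->T. Stack=[E] ptr=1 lookahead=- remaining=[- num + ( num + id ) $]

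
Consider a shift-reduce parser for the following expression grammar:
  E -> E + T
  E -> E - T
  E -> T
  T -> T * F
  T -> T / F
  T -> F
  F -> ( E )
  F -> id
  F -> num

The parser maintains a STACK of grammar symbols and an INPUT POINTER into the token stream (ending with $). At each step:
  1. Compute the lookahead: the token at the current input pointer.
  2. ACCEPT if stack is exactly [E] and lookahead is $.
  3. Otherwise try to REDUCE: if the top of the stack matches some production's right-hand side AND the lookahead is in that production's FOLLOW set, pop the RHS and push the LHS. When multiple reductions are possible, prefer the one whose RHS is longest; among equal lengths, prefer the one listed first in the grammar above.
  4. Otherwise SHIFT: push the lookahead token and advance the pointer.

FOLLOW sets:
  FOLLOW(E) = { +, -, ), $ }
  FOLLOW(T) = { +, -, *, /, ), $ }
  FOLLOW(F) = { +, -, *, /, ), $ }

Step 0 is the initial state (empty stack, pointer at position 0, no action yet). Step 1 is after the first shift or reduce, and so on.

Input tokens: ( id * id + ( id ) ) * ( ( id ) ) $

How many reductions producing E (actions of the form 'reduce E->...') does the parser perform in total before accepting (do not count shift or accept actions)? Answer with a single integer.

Step 1: shift (. Stack=[(] ptr=1 lookahead=id remaining=[id * id + ( id ) ) * ( ( id ) ) $]
Step 2: shift id. Stack=[( id] ptr=2 lookahead=* remaining=[* id + ( id ) ) * ( ( id ) ) $]
Step 3: reduce F->id. Stack=[( F] ptr=2 lookahead=* remaining=[* id + ( id ) ) * ( ( id ) ) $]
Step 4: reduce T->F. Stack=[( T] ptr=2 lookahead=* remaining=[* id + ( id ) ) * ( ( id ) ) $]
Step 5: shift *. Stack=[( T *] ptr=3 lookahead=id remaining=[id + ( id ) ) * ( ( id ) ) $]
Step 6: shift id. Stack=[( T * id] ptr=4 lookahead=+ remaining=[+ ( id ) ) * ( ( id ) ) $]
Step 7: reduce F->id. Stack=[( T * F] ptr=4 lookahead=+ remaining=[+ ( id ) ) * ( ( id ) ) $]
Step 8: reduce T->T * F. Stack=[( T] ptr=4 lookahead=+ remaining=[+ ( id ) ) * ( ( id ) ) $]
Step 9: reduce E->T. Stack=[( E] ptr=4 lookahead=+ remaining=[+ ( id ) ) * ( ( id ) ) $]
Step 10: shift +. Stack=[( E +] ptr=5 lookahead=( remaining=[( id ) ) * ( ( id ) ) $]
Step 11: shift (. Stack=[( E + (] ptr=6 lookahead=id remaining=[id ) ) * ( ( id ) ) $]
Step 12: shift id. Stack=[( E + ( id] ptr=7 lookahead=) remaining=[) ) * ( ( id ) ) $]
Step 13: reduce F->id. Stack=[( E + ( F] ptr=7 lookahead=) remaining=[) ) * ( ( id ) ) $]
Step 14: reduce T->F. Stack=[( E + ( T] ptr=7 lookahead=) remaining=[) ) * ( ( id ) ) $]
Step 15: reduce E->T. Stack=[( E + ( E] ptr=7 lookahead=) remaining=[) ) * ( ( id ) ) $]
Step 16: shift ). Stack=[( E + ( E )] ptr=8 lookahead=) remaining=[) * ( ( id ) ) $]
Step 17: reduce F->( E ). Stack=[( E + F] ptr=8 lookahead=) remaining=[) * ( ( id ) ) $]
Step 18: reduce T->F. Stack=[( E + T] ptr=8 lookahead=) remaining=[) * ( ( id ) ) $]
Step 19: reduce E->E + T. Stack=[( E] ptr=8 lookahead=) remaining=[) * ( ( id ) ) $]
Step 20: shift ). Stack=[( E )] ptr=9 lookahead=* remaining=[* ( ( id ) ) $]
Step 21: reduce F->( E ). Stack=[F] ptr=9 lookahead=* remaining=[* ( ( id ) ) $]
Step 22: reduce T->F. Stack=[T] ptr=9 lookahead=* remaining=[* ( ( id ) ) $]
Step 23: shift *. Stack=[T *] ptr=10 lookahead=( remaining=[( ( id ) ) $]
Step 24: shift (. Stack=[T * (] ptr=11 lookahead=( remaining=[( id ) ) $]
Step 25: shift (. Stack=[T * ( (] ptr=12 lookahead=id remaining=[id ) ) $]
Step 26: shift id. Stack=[T * ( ( id] ptr=13 lookahead=) remaining=[) ) $]
Step 27: reduce F->id. Stack=[T * ( ( F] ptr=13 lookahead=) remaining=[) ) $]
Step 28: reduce T->F. Stack=[T * ( ( T] ptr=13 lookahead=) remaining=[) ) $]
Step 29: reduce E->T. Stack=[T * ( ( E] ptr=13 lookahead=) remaining=[) ) $]
Step 30: shift ). Stack=[T * ( ( E )] ptr=14 lookahead=) remaining=[) $]
Step 31: reduce F->( E ). Stack=[T * ( F] ptr=14 lookahead=) remaining=[) $]
Step 32: reduce T->F. Stack=[T * ( T] ptr=14 lookahead=) remaining=[) $]
Step 33: reduce E->T. Stack=[T * ( E] ptr=14 lookahead=) remaining=[) $]
Step 34: shift ). Stack=[T * ( E )] ptr=15 lookahead=$ remaining=[$]
Step 35: reduce F->( E ). Stack=[T * F] ptr=15 lookahead=$ remaining=[$]
Step 36: reduce T->T * F. Stack=[T] ptr=15 lookahead=$ remaining=[$]
Step 37: reduce E->T. Stack=[E] ptr=15 lookahead=$ remaining=[$]
Step 38: accept. Stack=[E] ptr=15 lookahead=$ remaining=[$]

Answer: 6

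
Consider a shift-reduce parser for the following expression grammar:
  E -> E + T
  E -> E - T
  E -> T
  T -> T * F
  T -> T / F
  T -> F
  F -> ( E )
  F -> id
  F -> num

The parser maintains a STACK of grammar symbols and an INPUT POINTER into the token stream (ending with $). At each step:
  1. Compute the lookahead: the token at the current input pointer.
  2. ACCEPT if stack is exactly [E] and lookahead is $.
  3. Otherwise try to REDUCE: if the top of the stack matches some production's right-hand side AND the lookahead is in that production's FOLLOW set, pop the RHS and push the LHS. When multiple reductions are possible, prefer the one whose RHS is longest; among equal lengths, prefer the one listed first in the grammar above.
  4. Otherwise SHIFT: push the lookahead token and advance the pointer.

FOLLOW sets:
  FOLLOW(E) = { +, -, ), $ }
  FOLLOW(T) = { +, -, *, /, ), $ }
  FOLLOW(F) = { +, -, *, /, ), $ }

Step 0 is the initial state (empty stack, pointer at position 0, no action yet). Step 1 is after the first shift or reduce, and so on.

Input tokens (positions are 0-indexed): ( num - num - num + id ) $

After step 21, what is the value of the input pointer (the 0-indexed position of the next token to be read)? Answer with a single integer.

Step 1: shift (. Stack=[(] ptr=1 lookahead=num remaining=[num - num - num + id ) $]
Step 2: shift num. Stack=[( num] ptr=2 lookahead=- remaining=[- num - num + id ) $]
Step 3: reduce F->num. Stack=[( F] ptr=2 lookahead=- remaining=[- num - num + id ) $]
Step 4: reduce T->F. Stack=[( T] ptr=2 lookahead=- remaining=[- num - num + id ) $]
Step 5: reduce E->T. Stack=[( E] ptr=2 lookahead=- remaining=[- num - num + id ) $]
Step 6: shift -. Stack=[( E -] ptr=3 lookahead=num remaining=[num - num + id ) $]
Step 7: shift num. Stack=[( E - num] ptr=4 lookahead=- remaining=[- num + id ) $]
Step 8: reduce F->num. Stack=[( E - F] ptr=4 lookahead=- remaining=[- num + id ) $]
Step 9: reduce T->F. Stack=[( E - T] ptr=4 lookahead=- remaining=[- num + id ) $]
Step 10: reduce E->E - T. Stack=[( E] ptr=4 lookahead=- remaining=[- num + id ) $]
Step 11: shift -. Stack=[( E -] ptr=5 lookahead=num remaining=[num + id ) $]
Step 12: shift num. Stack=[( E - num] ptr=6 lookahead=+ remaining=[+ id ) $]
Step 13: reduce F->num. Stack=[( E - F] ptr=6 lookahead=+ remaining=[+ id ) $]
Step 14: reduce T->F. Stack=[( E - T] ptr=6 lookahead=+ remaining=[+ id ) $]
Step 15: reduce E->E - T. Stack=[( E] ptr=6 lookahead=+ remaining=[+ id ) $]
Step 16: shift +. Stack=[( E +] ptr=7 lookahead=id remaining=[id ) $]
Step 17: shift id. Stack=[( E + id] ptr=8 lookahead=) remaining=[) $]
Step 18: reduce F->id. Stack=[( E + F] ptr=8 lookahead=) remaining=[) $]
Step 19: reduce T->F. Stack=[( E + T] ptr=8 lookahead=) remaining=[) $]
Step 20: reduce E->E + T. Stack=[( E] ptr=8 lookahead=) remaining=[) $]
Step 21: shift ). Stack=[( E )] ptr=9 lookahead=$ remaining=[$]

Answer: 9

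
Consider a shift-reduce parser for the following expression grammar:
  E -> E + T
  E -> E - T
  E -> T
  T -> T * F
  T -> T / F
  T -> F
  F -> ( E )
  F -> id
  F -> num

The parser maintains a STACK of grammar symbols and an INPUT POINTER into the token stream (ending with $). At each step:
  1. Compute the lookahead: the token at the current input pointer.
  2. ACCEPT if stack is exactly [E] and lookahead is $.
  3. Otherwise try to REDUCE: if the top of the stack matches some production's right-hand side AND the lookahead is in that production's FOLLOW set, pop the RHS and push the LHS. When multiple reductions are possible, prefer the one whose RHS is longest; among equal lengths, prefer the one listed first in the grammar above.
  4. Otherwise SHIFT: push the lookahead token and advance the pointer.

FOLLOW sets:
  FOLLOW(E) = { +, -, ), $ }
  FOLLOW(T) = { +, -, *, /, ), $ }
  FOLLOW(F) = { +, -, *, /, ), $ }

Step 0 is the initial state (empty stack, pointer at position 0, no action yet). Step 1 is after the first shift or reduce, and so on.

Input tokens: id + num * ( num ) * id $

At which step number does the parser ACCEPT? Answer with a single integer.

Step 1: shift id. Stack=[id] ptr=1 lookahead=+ remaining=[+ num * ( num ) * id $]
Step 2: reduce F->id. Stack=[F] ptr=1 lookahead=+ remaining=[+ num * ( num ) * id $]
Step 3: reduce T->F. Stack=[T] ptr=1 lookahead=+ remaining=[+ num * ( num ) * id $]
Step 4: reduce E->T. Stack=[E] ptr=1 lookahead=+ remaining=[+ num * ( num ) * id $]
Step 5: shift +. Stack=[E +] ptr=2 lookahead=num remaining=[num * ( num ) * id $]
Step 6: shift num. Stack=[E + num] ptr=3 lookahead=* remaining=[* ( num ) * id $]
Step 7: reduce F->num. Stack=[E + F] ptr=3 lookahead=* remaining=[* ( num ) * id $]
Step 8: reduce T->F. Stack=[E + T] ptr=3 lookahead=* remaining=[* ( num ) * id $]
Step 9: shift *. Stack=[E + T *] ptr=4 lookahead=( remaining=[( num ) * id $]
Step 10: shift (. Stack=[E + T * (] ptr=5 lookahead=num remaining=[num ) * id $]
Step 11: shift num. Stack=[E + T * ( num] ptr=6 lookahead=) remaining=[) * id $]
Step 12: reduce F->num. Stack=[E + T * ( F] ptr=6 lookahead=) remaining=[) * id $]
Step 13: reduce T->F. Stack=[E + T * ( T] ptr=6 lookahead=) remaining=[) * id $]
Step 14: reduce E->T. Stack=[E + T * ( E] ptr=6 lookahead=) remaining=[) * id $]
Step 15: shift ). Stack=[E + T * ( E )] ptr=7 lookahead=* remaining=[* id $]
Step 16: reduce F->( E ). Stack=[E + T * F] ptr=7 lookahead=* remaining=[* id $]
Step 17: reduce T->T * F. Stack=[E + T] ptr=7 lookahead=* remaining=[* id $]
Step 18: shift *. Stack=[E + T *] ptr=8 lookahead=id remaining=[id $]
Step 19: shift id. Stack=[E + T * id] ptr=9 lookahead=$ remaining=[$]
Step 20: reduce F->id. Stack=[E + T * F] ptr=9 lookahead=$ remaining=[$]
Step 21: reduce T->T * F. Stack=[E + T] ptr=9 lookahead=$ remaining=[$]
Step 22: reduce E->E + T. Stack=[E] ptr=9 lookahead=$ remaining=[$]
Step 23: accept. Stack=[E] ptr=9 lookahead=$ remaining=[$]

Answer: 23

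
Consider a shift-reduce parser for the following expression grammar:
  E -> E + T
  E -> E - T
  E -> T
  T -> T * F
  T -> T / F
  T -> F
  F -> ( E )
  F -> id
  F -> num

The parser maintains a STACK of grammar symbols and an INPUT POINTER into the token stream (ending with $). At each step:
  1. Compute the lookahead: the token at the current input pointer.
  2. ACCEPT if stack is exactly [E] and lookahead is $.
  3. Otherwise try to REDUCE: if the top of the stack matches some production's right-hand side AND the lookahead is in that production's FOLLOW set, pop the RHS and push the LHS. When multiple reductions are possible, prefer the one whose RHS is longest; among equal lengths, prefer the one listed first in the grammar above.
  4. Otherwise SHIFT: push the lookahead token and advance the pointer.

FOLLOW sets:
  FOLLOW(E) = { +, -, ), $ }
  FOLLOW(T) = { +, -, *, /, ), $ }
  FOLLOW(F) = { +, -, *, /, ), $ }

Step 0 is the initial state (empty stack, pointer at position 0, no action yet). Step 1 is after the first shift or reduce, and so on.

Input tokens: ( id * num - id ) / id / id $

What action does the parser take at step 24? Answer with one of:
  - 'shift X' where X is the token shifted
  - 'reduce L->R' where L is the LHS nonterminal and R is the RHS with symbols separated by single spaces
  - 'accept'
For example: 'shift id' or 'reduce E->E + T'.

Step 1: shift (. Stack=[(] ptr=1 lookahead=id remaining=[id * num - id ) / id / id $]
Step 2: shift id. Stack=[( id] ptr=2 lookahead=* remaining=[* num - id ) / id / id $]
Step 3: reduce F->id. Stack=[( F] ptr=2 lookahead=* remaining=[* num - id ) / id / id $]
Step 4: reduce T->F. Stack=[( T] ptr=2 lookahead=* remaining=[* num - id ) / id / id $]
Step 5: shift *. Stack=[( T *] ptr=3 lookahead=num remaining=[num - id ) / id / id $]
Step 6: shift num. Stack=[( T * num] ptr=4 lookahead=- remaining=[- id ) / id / id $]
Step 7: reduce F->num. Stack=[( T * F] ptr=4 lookahead=- remaining=[- id ) / id / id $]
Step 8: reduce T->T * F. Stack=[( T] ptr=4 lookahead=- remaining=[- id ) / id / id $]
Step 9: reduce E->T. Stack=[( E] ptr=4 lookahead=- remaining=[- id ) / id / id $]
Step 10: shift -. Stack=[( E -] ptr=5 lookahead=id remaining=[id ) / id / id $]
Step 11: shift id. Stack=[( E - id] ptr=6 lookahead=) remaining=[) / id / id $]
Step 12: reduce F->id. Stack=[( E - F] ptr=6 lookahead=) remaining=[) / id / id $]
Step 13: reduce T->F. Stack=[( E - T] ptr=6 lookahead=) remaining=[) / id / id $]
Step 14: reduce E->E - T. Stack=[( E] ptr=6 lookahead=) remaining=[) / id / id $]
Step 15: shift ). Stack=[( E )] ptr=7 lookahead=/ remaining=[/ id / id $]
Step 16: reduce F->( E ). Stack=[F] ptr=7 lookahead=/ remaining=[/ id / id $]
Step 17: reduce T->F. Stack=[T] ptr=7 lookahead=/ remaining=[/ id / id $]
Step 18: shift /. Stack=[T /] ptr=8 lookahead=id remaining=[id / id $]
Step 19: shift id. Stack=[T / id] ptr=9 lookahead=/ remaining=[/ id $]
Step 20: reduce F->id. Stack=[T / F] ptr=9 lookahead=/ remaining=[/ id $]
Step 21: reduce T->T / F. Stack=[T] ptr=9 lookahead=/ remaining=[/ id $]
Step 22: shift /. Stack=[T /] ptr=10 lookahead=id remaining=[id $]
Step 23: shift id. Stack=[T / id] ptr=11 lookahead=$ remaining=[$]
Step 24: reduce F->id. Stack=[T / F] ptr=11 lookahead=$ remaining=[$]

Answer: reduce F->id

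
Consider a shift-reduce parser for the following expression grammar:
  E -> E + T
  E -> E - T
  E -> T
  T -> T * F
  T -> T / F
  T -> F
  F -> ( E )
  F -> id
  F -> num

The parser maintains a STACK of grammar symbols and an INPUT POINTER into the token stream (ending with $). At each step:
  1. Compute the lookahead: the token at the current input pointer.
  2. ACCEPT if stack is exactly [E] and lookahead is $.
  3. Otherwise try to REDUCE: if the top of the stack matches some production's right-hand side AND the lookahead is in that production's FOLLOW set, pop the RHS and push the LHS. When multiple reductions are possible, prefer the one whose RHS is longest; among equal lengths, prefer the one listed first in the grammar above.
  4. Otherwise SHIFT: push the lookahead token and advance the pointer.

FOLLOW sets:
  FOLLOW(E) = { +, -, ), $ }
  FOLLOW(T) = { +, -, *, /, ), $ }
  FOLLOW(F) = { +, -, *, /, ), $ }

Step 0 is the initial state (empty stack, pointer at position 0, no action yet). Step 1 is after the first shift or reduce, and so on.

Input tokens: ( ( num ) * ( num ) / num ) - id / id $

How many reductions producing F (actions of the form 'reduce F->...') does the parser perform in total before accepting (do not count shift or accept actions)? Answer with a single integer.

Step 1: shift (. Stack=[(] ptr=1 lookahead=( remaining=[( num ) * ( num ) / num ) - id / id $]
Step 2: shift (. Stack=[( (] ptr=2 lookahead=num remaining=[num ) * ( num ) / num ) - id / id $]
Step 3: shift num. Stack=[( ( num] ptr=3 lookahead=) remaining=[) * ( num ) / num ) - id / id $]
Step 4: reduce F->num. Stack=[( ( F] ptr=3 lookahead=) remaining=[) * ( num ) / num ) - id / id $]
Step 5: reduce T->F. Stack=[( ( T] ptr=3 lookahead=) remaining=[) * ( num ) / num ) - id / id $]
Step 6: reduce E->T. Stack=[( ( E] ptr=3 lookahead=) remaining=[) * ( num ) / num ) - id / id $]
Step 7: shift ). Stack=[( ( E )] ptr=4 lookahead=* remaining=[* ( num ) / num ) - id / id $]
Step 8: reduce F->( E ). Stack=[( F] ptr=4 lookahead=* remaining=[* ( num ) / num ) - id / id $]
Step 9: reduce T->F. Stack=[( T] ptr=4 lookahead=* remaining=[* ( num ) / num ) - id / id $]
Step 10: shift *. Stack=[( T *] ptr=5 lookahead=( remaining=[( num ) / num ) - id / id $]
Step 11: shift (. Stack=[( T * (] ptr=6 lookahead=num remaining=[num ) / num ) - id / id $]
Step 12: shift num. Stack=[( T * ( num] ptr=7 lookahead=) remaining=[) / num ) - id / id $]
Step 13: reduce F->num. Stack=[( T * ( F] ptr=7 lookahead=) remaining=[) / num ) - id / id $]
Step 14: reduce T->F. Stack=[( T * ( T] ptr=7 lookahead=) remaining=[) / num ) - id / id $]
Step 15: reduce E->T. Stack=[( T * ( E] ptr=7 lookahead=) remaining=[) / num ) - id / id $]
Step 16: shift ). Stack=[( T * ( E )] ptr=8 lookahead=/ remaining=[/ num ) - id / id $]
Step 17: reduce F->( E ). Stack=[( T * F] ptr=8 lookahead=/ remaining=[/ num ) - id / id $]
Step 18: reduce T->T * F. Stack=[( T] ptr=8 lookahead=/ remaining=[/ num ) - id / id $]
Step 19: shift /. Stack=[( T /] ptr=9 lookahead=num remaining=[num ) - id / id $]
Step 20: shift num. Stack=[( T / num] ptr=10 lookahead=) remaining=[) - id / id $]
Step 21: reduce F->num. Stack=[( T / F] ptr=10 lookahead=) remaining=[) - id / id $]
Step 22: reduce T->T / F. Stack=[( T] ptr=10 lookahead=) remaining=[) - id / id $]
Step 23: reduce E->T. Stack=[( E] ptr=10 lookahead=) remaining=[) - id / id $]
Step 24: shift ). Stack=[( E )] ptr=11 lookahead=- remaining=[- id / id $]
Step 25: reduce F->( E ). Stack=[F] ptr=11 lookahead=- remaining=[- id / id $]
Step 26: reduce T->F. Stack=[T] ptr=11 lookahead=- remaining=[- id / id $]
Step 27: reduce E->T. Stack=[E] ptr=11 lookahead=- remaining=[- id / id $]
Step 28: shift -. Stack=[E -] ptr=12 lookahead=id remaining=[id / id $]
Step 29: shift id. Stack=[E - id] ptr=13 lookahead=/ remaining=[/ id $]
Step 30: reduce F->id. Stack=[E - F] ptr=13 lookahead=/ remaining=[/ id $]
Step 31: reduce T->F. Stack=[E - T] ptr=13 lookahead=/ remaining=[/ id $]
Step 32: shift /. Stack=[E - T /] ptr=14 lookahead=id remaining=[id $]
Step 33: shift id. Stack=[E - T / id] ptr=15 lookahead=$ remaining=[$]
Step 34: reduce F->id. Stack=[E - T / F] ptr=15 lookahead=$ remaining=[$]
Step 35: reduce T->T / F. Stack=[E - T] ptr=15 lookahead=$ remaining=[$]
Step 36: reduce E->E - T. Stack=[E] ptr=15 lookahead=$ remaining=[$]
Step 37: accept. Stack=[E] ptr=15 lookahead=$ remaining=[$]

Answer: 8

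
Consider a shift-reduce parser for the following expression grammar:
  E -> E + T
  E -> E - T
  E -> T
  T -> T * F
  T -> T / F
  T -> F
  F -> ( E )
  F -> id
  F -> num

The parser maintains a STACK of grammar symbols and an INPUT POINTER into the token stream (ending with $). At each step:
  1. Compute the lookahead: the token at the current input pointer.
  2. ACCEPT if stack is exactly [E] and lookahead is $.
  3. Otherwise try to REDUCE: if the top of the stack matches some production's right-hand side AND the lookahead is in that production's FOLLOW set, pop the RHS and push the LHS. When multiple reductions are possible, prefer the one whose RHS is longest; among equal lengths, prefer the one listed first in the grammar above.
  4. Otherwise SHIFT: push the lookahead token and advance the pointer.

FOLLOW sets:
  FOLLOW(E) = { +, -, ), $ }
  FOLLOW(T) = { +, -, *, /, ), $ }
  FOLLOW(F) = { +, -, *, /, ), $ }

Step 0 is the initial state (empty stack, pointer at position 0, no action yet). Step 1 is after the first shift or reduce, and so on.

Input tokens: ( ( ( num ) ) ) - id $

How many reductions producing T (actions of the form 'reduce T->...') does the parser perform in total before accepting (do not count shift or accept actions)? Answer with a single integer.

Answer: 5

Derivation:
Step 1: shift (. Stack=[(] ptr=1 lookahead=( remaining=[( ( num ) ) ) - id $]
Step 2: shift (. Stack=[( (] ptr=2 lookahead=( remaining=[( num ) ) ) - id $]
Step 3: shift (. Stack=[( ( (] ptr=3 lookahead=num remaining=[num ) ) ) - id $]
Step 4: shift num. Stack=[( ( ( num] ptr=4 lookahead=) remaining=[) ) ) - id $]
Step 5: reduce F->num. Stack=[( ( ( F] ptr=4 lookahead=) remaining=[) ) ) - id $]
Step 6: reduce T->F. Stack=[( ( ( T] ptr=4 lookahead=) remaining=[) ) ) - id $]
Step 7: reduce E->T. Stack=[( ( ( E] ptr=4 lookahead=) remaining=[) ) ) - id $]
Step 8: shift ). Stack=[( ( ( E )] ptr=5 lookahead=) remaining=[) ) - id $]
Step 9: reduce F->( E ). Stack=[( ( F] ptr=5 lookahead=) remaining=[) ) - id $]
Step 10: reduce T->F. Stack=[( ( T] ptr=5 lookahead=) remaining=[) ) - id $]
Step 11: reduce E->T. Stack=[( ( E] ptr=5 lookahead=) remaining=[) ) - id $]
Step 12: shift ). Stack=[( ( E )] ptr=6 lookahead=) remaining=[) - id $]
Step 13: reduce F->( E ). Stack=[( F] ptr=6 lookahead=) remaining=[) - id $]
Step 14: reduce T->F. Stack=[( T] ptr=6 lookahead=) remaining=[) - id $]
Step 15: reduce E->T. Stack=[( E] ptr=6 lookahead=) remaining=[) - id $]
Step 16: shift ). Stack=[( E )] ptr=7 lookahead=- remaining=[- id $]
Step 17: reduce F->( E ). Stack=[F] ptr=7 lookahead=- remaining=[- id $]
Step 18: reduce T->F. Stack=[T] ptr=7 lookahead=- remaining=[- id $]
Step 19: reduce E->T. Stack=[E] ptr=7 lookahead=- remaining=[- id $]
Step 20: shift -. Stack=[E -] ptr=8 lookahead=id remaining=[id $]
Step 21: shift id. Stack=[E - id] ptr=9 lookahead=$ remaining=[$]
Step 22: reduce F->id. Stack=[E - F] ptr=9 lookahead=$ remaining=[$]
Step 23: reduce T->F. Stack=[E - T] ptr=9 lookahead=$ remaining=[$]
Step 24: reduce E->E - T. Stack=[E] ptr=9 lookahead=$ remaining=[$]
Step 25: accept. Stack=[E] ptr=9 lookahead=$ remaining=[$]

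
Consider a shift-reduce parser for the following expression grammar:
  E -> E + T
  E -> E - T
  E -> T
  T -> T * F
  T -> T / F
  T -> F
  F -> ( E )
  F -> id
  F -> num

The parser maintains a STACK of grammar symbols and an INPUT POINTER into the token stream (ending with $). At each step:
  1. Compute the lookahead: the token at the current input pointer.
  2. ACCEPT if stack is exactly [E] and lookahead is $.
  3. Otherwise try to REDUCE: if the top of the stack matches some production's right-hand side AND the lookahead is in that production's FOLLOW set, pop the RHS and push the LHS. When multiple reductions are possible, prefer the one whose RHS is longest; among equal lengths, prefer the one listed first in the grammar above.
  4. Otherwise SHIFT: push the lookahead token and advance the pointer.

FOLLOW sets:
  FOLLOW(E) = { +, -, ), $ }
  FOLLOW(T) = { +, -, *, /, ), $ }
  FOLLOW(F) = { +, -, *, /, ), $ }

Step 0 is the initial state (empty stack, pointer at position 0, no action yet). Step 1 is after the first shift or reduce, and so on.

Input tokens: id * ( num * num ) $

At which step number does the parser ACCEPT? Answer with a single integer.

Answer: 18

Derivation:
Step 1: shift id. Stack=[id] ptr=1 lookahead=* remaining=[* ( num * num ) $]
Step 2: reduce F->id. Stack=[F] ptr=1 lookahead=* remaining=[* ( num * num ) $]
Step 3: reduce T->F. Stack=[T] ptr=1 lookahead=* remaining=[* ( num * num ) $]
Step 4: shift *. Stack=[T *] ptr=2 lookahead=( remaining=[( num * num ) $]
Step 5: shift (. Stack=[T * (] ptr=3 lookahead=num remaining=[num * num ) $]
Step 6: shift num. Stack=[T * ( num] ptr=4 lookahead=* remaining=[* num ) $]
Step 7: reduce F->num. Stack=[T * ( F] ptr=4 lookahead=* remaining=[* num ) $]
Step 8: reduce T->F. Stack=[T * ( T] ptr=4 lookahead=* remaining=[* num ) $]
Step 9: shift *. Stack=[T * ( T *] ptr=5 lookahead=num remaining=[num ) $]
Step 10: shift num. Stack=[T * ( T * num] ptr=6 lookahead=) remaining=[) $]
Step 11: reduce F->num. Stack=[T * ( T * F] ptr=6 lookahead=) remaining=[) $]
Step 12: reduce T->T * F. Stack=[T * ( T] ptr=6 lookahead=) remaining=[) $]
Step 13: reduce E->T. Stack=[T * ( E] ptr=6 lookahead=) remaining=[) $]
Step 14: shift ). Stack=[T * ( E )] ptr=7 lookahead=$ remaining=[$]
Step 15: reduce F->( E ). Stack=[T * F] ptr=7 lookahead=$ remaining=[$]
Step 16: reduce T->T * F. Stack=[T] ptr=7 lookahead=$ remaining=[$]
Step 17: reduce E->T. Stack=[E] ptr=7 lookahead=$ remaining=[$]
Step 18: accept. Stack=[E] ptr=7 lookahead=$ remaining=[$]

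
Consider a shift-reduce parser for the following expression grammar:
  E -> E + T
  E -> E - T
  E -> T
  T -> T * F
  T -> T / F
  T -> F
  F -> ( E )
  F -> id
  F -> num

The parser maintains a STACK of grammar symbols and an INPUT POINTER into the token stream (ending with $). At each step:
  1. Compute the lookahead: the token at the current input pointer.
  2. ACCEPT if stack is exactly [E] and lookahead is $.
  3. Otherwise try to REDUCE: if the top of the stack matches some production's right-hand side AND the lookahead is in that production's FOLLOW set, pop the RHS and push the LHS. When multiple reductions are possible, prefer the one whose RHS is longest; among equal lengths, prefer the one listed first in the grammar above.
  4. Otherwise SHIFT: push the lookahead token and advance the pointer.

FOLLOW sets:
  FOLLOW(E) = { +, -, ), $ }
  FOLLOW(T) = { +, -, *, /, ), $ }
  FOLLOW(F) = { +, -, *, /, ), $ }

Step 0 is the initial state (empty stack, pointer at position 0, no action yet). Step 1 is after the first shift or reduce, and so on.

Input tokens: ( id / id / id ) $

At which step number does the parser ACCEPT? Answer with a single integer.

Answer: 18

Derivation:
Step 1: shift (. Stack=[(] ptr=1 lookahead=id remaining=[id / id / id ) $]
Step 2: shift id. Stack=[( id] ptr=2 lookahead=/ remaining=[/ id / id ) $]
Step 3: reduce F->id. Stack=[( F] ptr=2 lookahead=/ remaining=[/ id / id ) $]
Step 4: reduce T->F. Stack=[( T] ptr=2 lookahead=/ remaining=[/ id / id ) $]
Step 5: shift /. Stack=[( T /] ptr=3 lookahead=id remaining=[id / id ) $]
Step 6: shift id. Stack=[( T / id] ptr=4 lookahead=/ remaining=[/ id ) $]
Step 7: reduce F->id. Stack=[( T / F] ptr=4 lookahead=/ remaining=[/ id ) $]
Step 8: reduce T->T / F. Stack=[( T] ptr=4 lookahead=/ remaining=[/ id ) $]
Step 9: shift /. Stack=[( T /] ptr=5 lookahead=id remaining=[id ) $]
Step 10: shift id. Stack=[( T / id] ptr=6 lookahead=) remaining=[) $]
Step 11: reduce F->id. Stack=[( T / F] ptr=6 lookahead=) remaining=[) $]
Step 12: reduce T->T / F. Stack=[( T] ptr=6 lookahead=) remaining=[) $]
Step 13: reduce E->T. Stack=[( E] ptr=6 lookahead=) remaining=[) $]
Step 14: shift ). Stack=[( E )] ptr=7 lookahead=$ remaining=[$]
Step 15: reduce F->( E ). Stack=[F] ptr=7 lookahead=$ remaining=[$]
Step 16: reduce T->F. Stack=[T] ptr=7 lookahead=$ remaining=[$]
Step 17: reduce E->T. Stack=[E] ptr=7 lookahead=$ remaining=[$]
Step 18: accept. Stack=[E] ptr=7 lookahead=$ remaining=[$]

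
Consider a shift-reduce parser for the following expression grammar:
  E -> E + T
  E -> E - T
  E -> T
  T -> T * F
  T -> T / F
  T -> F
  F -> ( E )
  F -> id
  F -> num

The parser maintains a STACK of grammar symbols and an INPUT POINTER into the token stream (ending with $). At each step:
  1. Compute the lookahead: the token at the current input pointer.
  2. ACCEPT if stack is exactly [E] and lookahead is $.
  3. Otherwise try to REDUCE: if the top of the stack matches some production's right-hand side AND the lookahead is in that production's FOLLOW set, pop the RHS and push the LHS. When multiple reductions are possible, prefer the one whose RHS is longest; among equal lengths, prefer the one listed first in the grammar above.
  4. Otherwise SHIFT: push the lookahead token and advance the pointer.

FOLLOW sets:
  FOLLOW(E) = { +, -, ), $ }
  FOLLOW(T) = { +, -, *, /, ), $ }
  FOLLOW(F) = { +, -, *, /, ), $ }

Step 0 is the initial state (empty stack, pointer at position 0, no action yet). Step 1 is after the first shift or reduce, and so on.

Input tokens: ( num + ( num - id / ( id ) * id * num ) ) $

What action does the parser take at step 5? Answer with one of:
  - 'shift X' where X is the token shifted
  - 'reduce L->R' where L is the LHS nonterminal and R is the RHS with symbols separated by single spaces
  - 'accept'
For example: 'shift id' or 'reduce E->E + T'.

Step 1: shift (. Stack=[(] ptr=1 lookahead=num remaining=[num + ( num - id / ( id ) * id * num ) ) $]
Step 2: shift num. Stack=[( num] ptr=2 lookahead=+ remaining=[+ ( num - id / ( id ) * id * num ) ) $]
Step 3: reduce F->num. Stack=[( F] ptr=2 lookahead=+ remaining=[+ ( num - id / ( id ) * id * num ) ) $]
Step 4: reduce T->F. Stack=[( T] ptr=2 lookahead=+ remaining=[+ ( num - id / ( id ) * id * num ) ) $]
Step 5: reduce E->T. Stack=[( E] ptr=2 lookahead=+ remaining=[+ ( num - id / ( id ) * id * num ) ) $]

Answer: reduce E->T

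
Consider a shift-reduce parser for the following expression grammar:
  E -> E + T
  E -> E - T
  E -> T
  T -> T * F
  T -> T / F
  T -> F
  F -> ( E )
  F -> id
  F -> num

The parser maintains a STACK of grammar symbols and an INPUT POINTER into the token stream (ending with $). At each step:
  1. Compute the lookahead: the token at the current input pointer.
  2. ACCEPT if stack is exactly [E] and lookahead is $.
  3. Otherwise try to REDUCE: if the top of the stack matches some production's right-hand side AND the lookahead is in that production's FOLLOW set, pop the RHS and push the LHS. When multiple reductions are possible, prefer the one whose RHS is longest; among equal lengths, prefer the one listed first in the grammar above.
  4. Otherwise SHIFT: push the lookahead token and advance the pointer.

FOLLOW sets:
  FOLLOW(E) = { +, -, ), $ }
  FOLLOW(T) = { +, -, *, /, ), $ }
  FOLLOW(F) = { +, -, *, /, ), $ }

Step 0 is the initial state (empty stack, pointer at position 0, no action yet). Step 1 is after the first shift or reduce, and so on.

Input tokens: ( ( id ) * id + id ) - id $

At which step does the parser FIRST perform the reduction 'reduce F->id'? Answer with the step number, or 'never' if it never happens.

Step 1: shift (. Stack=[(] ptr=1 lookahead=( remaining=[( id ) * id + id ) - id $]
Step 2: shift (. Stack=[( (] ptr=2 lookahead=id remaining=[id ) * id + id ) - id $]
Step 3: shift id. Stack=[( ( id] ptr=3 lookahead=) remaining=[) * id + id ) - id $]
Step 4: reduce F->id. Stack=[( ( F] ptr=3 lookahead=) remaining=[) * id + id ) - id $]

Answer: 4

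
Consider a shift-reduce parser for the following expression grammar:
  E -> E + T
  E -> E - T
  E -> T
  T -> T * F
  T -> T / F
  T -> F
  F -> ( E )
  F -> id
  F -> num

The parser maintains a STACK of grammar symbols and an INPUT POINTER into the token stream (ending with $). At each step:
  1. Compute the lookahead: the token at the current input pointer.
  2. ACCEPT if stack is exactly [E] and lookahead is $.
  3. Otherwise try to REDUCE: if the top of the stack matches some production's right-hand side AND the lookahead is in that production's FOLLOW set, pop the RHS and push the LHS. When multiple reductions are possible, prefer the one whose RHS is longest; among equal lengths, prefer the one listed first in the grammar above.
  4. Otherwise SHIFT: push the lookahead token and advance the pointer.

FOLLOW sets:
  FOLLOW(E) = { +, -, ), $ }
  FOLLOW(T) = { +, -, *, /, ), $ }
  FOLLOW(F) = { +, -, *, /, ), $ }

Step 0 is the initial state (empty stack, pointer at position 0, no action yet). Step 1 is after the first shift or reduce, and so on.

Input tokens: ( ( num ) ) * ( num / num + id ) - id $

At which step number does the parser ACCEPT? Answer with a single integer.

Answer: 38

Derivation:
Step 1: shift (. Stack=[(] ptr=1 lookahead=( remaining=[( num ) ) * ( num / num + id ) - id $]
Step 2: shift (. Stack=[( (] ptr=2 lookahead=num remaining=[num ) ) * ( num / num + id ) - id $]
Step 3: shift num. Stack=[( ( num] ptr=3 lookahead=) remaining=[) ) * ( num / num + id ) - id $]
Step 4: reduce F->num. Stack=[( ( F] ptr=3 lookahead=) remaining=[) ) * ( num / num + id ) - id $]
Step 5: reduce T->F. Stack=[( ( T] ptr=3 lookahead=) remaining=[) ) * ( num / num + id ) - id $]
Step 6: reduce E->T. Stack=[( ( E] ptr=3 lookahead=) remaining=[) ) * ( num / num + id ) - id $]
Step 7: shift ). Stack=[( ( E )] ptr=4 lookahead=) remaining=[) * ( num / num + id ) - id $]
Step 8: reduce F->( E ). Stack=[( F] ptr=4 lookahead=) remaining=[) * ( num / num + id ) - id $]
Step 9: reduce T->F. Stack=[( T] ptr=4 lookahead=) remaining=[) * ( num / num + id ) - id $]
Step 10: reduce E->T. Stack=[( E] ptr=4 lookahead=) remaining=[) * ( num / num + id ) - id $]
Step 11: shift ). Stack=[( E )] ptr=5 lookahead=* remaining=[* ( num / num + id ) - id $]
Step 12: reduce F->( E ). Stack=[F] ptr=5 lookahead=* remaining=[* ( num / num + id ) - id $]
Step 13: reduce T->F. Stack=[T] ptr=5 lookahead=* remaining=[* ( num / num + id ) - id $]
Step 14: shift *. Stack=[T *] ptr=6 lookahead=( remaining=[( num / num + id ) - id $]
Step 15: shift (. Stack=[T * (] ptr=7 lookahead=num remaining=[num / num + id ) - id $]
Step 16: shift num. Stack=[T * ( num] ptr=8 lookahead=/ remaining=[/ num + id ) - id $]
Step 17: reduce F->num. Stack=[T * ( F] ptr=8 lookahead=/ remaining=[/ num + id ) - id $]
Step 18: reduce T->F. Stack=[T * ( T] ptr=8 lookahead=/ remaining=[/ num + id ) - id $]
Step 19: shift /. Stack=[T * ( T /] ptr=9 lookahead=num remaining=[num + id ) - id $]
Step 20: shift num. Stack=[T * ( T / num] ptr=10 lookahead=+ remaining=[+ id ) - id $]
Step 21: reduce F->num. Stack=[T * ( T / F] ptr=10 lookahead=+ remaining=[+ id ) - id $]
Step 22: reduce T->T / F. Stack=[T * ( T] ptr=10 lookahead=+ remaining=[+ id ) - id $]
Step 23: reduce E->T. Stack=[T * ( E] ptr=10 lookahead=+ remaining=[+ id ) - id $]
Step 24: shift +. Stack=[T * ( E +] ptr=11 lookahead=id remaining=[id ) - id $]
Step 25: shift id. Stack=[T * ( E + id] ptr=12 lookahead=) remaining=[) - id $]
Step 26: reduce F->id. Stack=[T * ( E + F] ptr=12 lookahead=) remaining=[) - id $]
Step 27: reduce T->F. Stack=[T * ( E + T] ptr=12 lookahead=) remaining=[) - id $]
Step 28: reduce E->E + T. Stack=[T * ( E] ptr=12 lookahead=) remaining=[) - id $]
Step 29: shift ). Stack=[T * ( E )] ptr=13 lookahead=- remaining=[- id $]
Step 30: reduce F->( E ). Stack=[T * F] ptr=13 lookahead=- remaining=[- id $]
Step 31: reduce T->T * F. Stack=[T] ptr=13 lookahead=- remaining=[- id $]
Step 32: reduce E->T. Stack=[E] ptr=13 lookahead=- remaining=[- id $]
Step 33: shift -. Stack=[E -] ptr=14 lookahead=id remaining=[id $]
Step 34: shift id. Stack=[E - id] ptr=15 lookahead=$ remaining=[$]
Step 35: reduce F->id. Stack=[E - F] ptr=15 lookahead=$ remaining=[$]
Step 36: reduce T->F. Stack=[E - T] ptr=15 lookahead=$ remaining=[$]
Step 37: reduce E->E - T. Stack=[E] ptr=15 lookahead=$ remaining=[$]
Step 38: accept. Stack=[E] ptr=15 lookahead=$ remaining=[$]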